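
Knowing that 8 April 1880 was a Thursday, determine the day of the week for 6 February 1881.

April 1880: 30 − 8 = 22 days remain.
Then 9 full months totalling 276 days.
February 1–6, 1881: 6 days (1881 is not a leap year).
Total: 22 + 276 + 6 = 304 days.
304 mod 7 = 3, so 3 days after Thursday is Sunday.

Sunday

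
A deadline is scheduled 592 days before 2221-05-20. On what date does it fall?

2219-10-06

Count 592 days before May 20, 2221:
Day-of-year of October 6, 2219: 279.
Day-of-year of May 20, 2221: 140.
2219 has 365 days, so 365 − 279 = 86 days remain in 2219.
Full years: 2220: 366. Sum = 366.
Total: 86 + 366 + 140 = 592 days.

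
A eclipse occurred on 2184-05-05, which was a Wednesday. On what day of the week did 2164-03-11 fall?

Count forward from the earlier date (March 11, 2164) to the later (May 5, 2184):
From March 11, 2164 to March 11, 2184: 20 years, of which 5 contain a Feb 29 — 15×365 + 5×366 = 7305 days.
March 2184: 31 − 11 = 20 days remain.
Then April (30): 30 days.
May 1–5, 2184: 5 days.
Residual: 55 days.
Total: 7360 days.
7360 mod 7 = 3, so 3 days before Wednesday is Sunday.

Sunday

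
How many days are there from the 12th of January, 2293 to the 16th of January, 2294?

January 12, 2293 → January 12, 2294: 365 days.
Within January 2294: 16 − 12 = 4 days.
Total: 369 days.

369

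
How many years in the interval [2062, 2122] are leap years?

14

Years divisible by 4: 2064, 2068, …, 2120 — 15 in all.
Of these, 2100 is divisible by 100 but not 400, so not leap.
Leap years: 15 − 1 = 14.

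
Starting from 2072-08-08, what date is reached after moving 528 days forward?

2074-01-18

Count 528 days after August 8, 2072:
August 8, 2072 → August 8, 2073: 365 days.
August 2073: 31 − 8 = 23 days remain.
Then September (30), October (31), November (30), December (31): 30 + 31 + 30 + 31 = 122 days.
January 1–18, 2074: 18 days.
Residual: 163 days.
Total: 528 days.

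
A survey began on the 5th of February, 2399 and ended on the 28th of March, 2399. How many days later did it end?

February 2399: 28 − 5 = 23 days remain (2399 is not a leap year, so February has 28 days).
March 1–28, 2399: 28 days.
Total: 23 + 28 = 51 days.

51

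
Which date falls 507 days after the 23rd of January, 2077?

the 14th of June, 2078

Count 507 days after January 23, 2077:
January 23, 2077 → January 23, 2078: 365 days.
January 2078: 31 − 23 = 8 days remain.
Then February 2078 (28), March (31), April (30), May (31): 28 + 31 + 30 + 31 = 120 days.
June 1–14, 2078: 14 days.
Residual: 142 days.
Total: 507 days.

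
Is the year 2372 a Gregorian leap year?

2372 is a leap year.

Yes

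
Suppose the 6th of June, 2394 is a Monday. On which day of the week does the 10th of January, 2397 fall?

June 6, 2394 → June 6, 2395: 365 days.
June 6, 2395 → June 6, 2396: 366 days (2396 is a leap year).
June 2396: 30 − 6 = 24 days remain.
Then July (31), August (31), September (30), October (31), November (30), December (31): 31 + 31 + 30 + 31 + 30 + 31 = 184 days.
January 1–10, 2397: 10 days.
Residual: 218 days.
Total: 949 days.
949 mod 7 = 4, so 4 days after Monday is Friday.

Friday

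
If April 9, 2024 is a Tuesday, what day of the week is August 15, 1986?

Friday

Count forward from the earlier date (August 15, 1986) to the later (April 9, 2024):
From August 15, 1986 to August 15, 2023: 37 years, of which 9 contain a Feb 29 — 28×365 + 9×366 = 13514 days.
(2000 is a leap year (divisible by 400).)
August 2023: 31 − 15 = 16 days remain.
Then September (30), October (31), November (30), December (31), January (31), February 2024 (29), March (31): 30 + 31 + 30 + 31 + 31 + 29 + 31 = 213 days.
April 1–9, 2024: 9 days.
Residual: 238 days.
Total: 13752 days.
13752 mod 7 = 4, so 4 days before Tuesday is Friday.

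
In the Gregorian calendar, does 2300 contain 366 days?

2300 is not a leap year (divisible by 100 but not 400).

No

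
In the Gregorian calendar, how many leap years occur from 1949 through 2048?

Years divisible by 4: 1952, 1956, …, 2048 — 25 in all.
2000 is divisible by 400, so still leap.
No century exceptions apply. Count: 25.

25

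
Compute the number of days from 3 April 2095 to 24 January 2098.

April 3, 2095 → April 3, 2096: 366 days (2096 is a leap year).
April 3, 2096 → April 3, 2097: 365 days.
April 2097: 30 − 3 = 27 days remain.
Then May (31), June (30), July (31), August (31), September (30), October (31), November (30), December (31): 31 + 30 + 31 + 31 + 30 + 31 + 30 + 31 = 245 days.
January 1–24, 2098: 24 days.
Residual: 296 days.
Total: 1027 days.

1027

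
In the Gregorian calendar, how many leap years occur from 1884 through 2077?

Years divisible by 4: 1884, 1888, …, 2076 — 49 in all.
Of these, 1900 is divisible by 100 but not 400, so not leap.
2000 is divisible by 400, so still leap.
Leap years: 49 − 1 = 48.

48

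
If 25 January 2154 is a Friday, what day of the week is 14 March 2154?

January 2154: 31 − 25 = 6 days remain.
Then February 2154 (28): 28 days.
March 1–14, 2154: 14 days.
Total: 6 + 28 + 14 = 48 days.
48 mod 7 = 6, so 6 days after Friday is Thursday.

Thursday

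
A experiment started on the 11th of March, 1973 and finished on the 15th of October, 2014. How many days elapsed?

15193

From March 11, 1973 to March 11, 2014: 41 years, of which 10 contain a Feb 29 — 31×365 + 10×366 = 14975 days.
(2000 is a leap year (divisible by 400).)
March 2014: 31 − 11 = 20 days remain.
Then April (30), May (31), June (30), July (31), August (31), September (30): 30 + 31 + 30 + 31 + 31 + 30 = 183 days.
October 1–15, 2014: 15 days.
Residual: 218 days.
Total: 15193 days.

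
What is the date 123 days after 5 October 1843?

5 February 1844

Count 123 days after October 5, 1843:
Day-of-year of October 5, 1843: 278.
Day-of-year of February 5, 1844: 36.
1843 has 365 days, so 365 − 278 = 87 days remain in 1843.
Total: 87 + 36 = 123 days.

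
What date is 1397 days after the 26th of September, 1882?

the 24th of July, 1886

Count 1397 days after September 26, 1882:
September 26, 1882 → September 26, 1883: 365 days.
September 26, 1883 → September 26, 1884: 366 days (1884 is a leap year).
September 26, 1884 → September 26, 1885: 365 days.
September 1885: 30 − 26 = 4 days remain.
Then 9 full months totalling 273 days.
July 1–24, 1886: 24 days.
Residual: 301 days.
Total: 1397 days.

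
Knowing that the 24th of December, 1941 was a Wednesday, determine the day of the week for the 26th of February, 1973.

From December 24, 1941 to December 24, 1972: 31 years, of which 8 contain a Feb 29 — 23×365 + 8×366 = 11323 days.
December 1972: 31 − 24 = 7 days remain.
Then January (31): 31 days.
February 1–26, 1973: 26 days (1973 is not a leap year).
Residual: 64 days.
Total: 11387 days.
11387 mod 7 = 5, so 5 days after Wednesday is Monday.

Monday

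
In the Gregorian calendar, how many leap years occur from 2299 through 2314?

3

Years divisible by 4 in [2299, 2314]: 2300, 2304, 2308, 2312.
Of these, 2300 is divisible by 100 but not 400, so not leap.
Leap years: 4 − 1 = 3.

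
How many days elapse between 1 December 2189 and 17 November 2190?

351

December 2189: 31 − 1 = 30 days remain.
Then 10 full months totalling 304 days.
November 1–17, 2190: 17 days.
Total: 30 + 304 + 17 = 351 days.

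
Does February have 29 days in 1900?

1900 is not a leap year (divisible by 100 but not 400).

No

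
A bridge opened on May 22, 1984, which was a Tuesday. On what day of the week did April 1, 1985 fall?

May 1984: 31 − 22 = 9 days remain.
Then 10 full months totalling 304 days.
April 1, 1985: 1 day.
Total: 9 + 304 + 1 = 314 days.
314 mod 7 = 6, so 6 days after Tuesday is Monday.

Monday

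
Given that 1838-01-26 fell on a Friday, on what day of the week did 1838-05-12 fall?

January 1838: 31 − 26 = 5 days remain.
Then February 1838 (28), March (31), April (30): 28 + 31 + 30 = 89 days.
May 1–12, 1838: 12 days.
Total: 5 + 89 + 12 = 106 days.
106 mod 7 = 1, so 1 day after Friday is Saturday.

Saturday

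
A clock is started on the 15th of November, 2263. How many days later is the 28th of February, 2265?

471

Day-of-year of November 15, 2263: 319.
Day-of-year of February 28, 2265: 59.
2263 has 365 days, so 365 − 319 = 46 days remain in 2263.
Full years: 2264: 366. Sum = 366.
Total: 46 + 366 + 59 = 471 days.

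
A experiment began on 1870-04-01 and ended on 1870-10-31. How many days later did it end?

April 1870: 30 − 1 = 29 days remain.
Then May (31), June (30), July (31), August (31), September (30): 31 + 30 + 31 + 31 + 30 = 153 days.
October 1–31, 1870: 31 days.
Total: 29 + 153 + 31 = 213 days.

213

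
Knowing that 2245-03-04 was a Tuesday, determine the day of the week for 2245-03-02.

Count forward from the earlier date (March 2, 2245) to the later (March 4, 2245):
Within March 2245: 4 − 2 = 2 days.
2 mod 7 = 2, so 2 days before Tuesday is Sunday.

Sunday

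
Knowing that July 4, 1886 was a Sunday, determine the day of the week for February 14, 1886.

Count forward from the earlier date (February 14, 1886) to the later (July 4, 1886):
February 1886: 28 − 14 = 14 days remain (1886 is not a leap year, so February has 28 days).
Then March (31), April (30), May (31), June (30): 31 + 30 + 31 + 30 = 122 days.
July 1–4, 1886: 4 days.
Total: 14 + 122 + 4 = 140 days.
140 is a multiple of 7, so February 14, 1886 falls on the same weekday: Sunday.

Sunday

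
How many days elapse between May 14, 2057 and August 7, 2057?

85

May 2057: 31 − 14 = 17 days remain.
Then June (30), July (31): 30 + 31 = 61 days.
August 1–7, 2057: 7 days.
Total: 17 + 61 + 7 = 85 days.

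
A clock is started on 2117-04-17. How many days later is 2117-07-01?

April 2117: 30 − 17 = 13 days remain.
Then May (31), June (30): 31 + 30 = 61 days.
July 1, 2117: 1 day.
Total: 13 + 61 + 1 = 75 days.

75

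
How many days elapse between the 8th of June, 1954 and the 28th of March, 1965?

From June 8, 1954 to June 8, 1964: 10 years, of which 3 contain a Feb 29 — 7×365 + 3×366 = 3653 days.
June 1964: 30 − 8 = 22 days remain.
Then July (31), August (31), September (30), October (31), November (30), December (31), January (31), February 1965 (28): 31 + 31 + 30 + 31 + 30 + 31 + 31 + 28 = 243 days.
March 1–28, 1965: 28 days.
Residual: 293 days.
Total: 3946 days.

3946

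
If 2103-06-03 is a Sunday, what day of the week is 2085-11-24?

Saturday

Count forward from the earlier date (November 24, 2085) to the later (June 3, 2103):
Day-of-year of November 24, 2085: 328.
Day-of-year of June 3, 2103: 154.
2085 has 365 days, so 365 − 328 = 37 days remain in 2085.
Full years 2086–2102: 14 common + 3 leap = 14×365 + 3×366 = 6208 days.
Total: 37 + 6208 + 154 = 6399 days.
6399 mod 7 = 1, so 1 day before Sunday is Saturday.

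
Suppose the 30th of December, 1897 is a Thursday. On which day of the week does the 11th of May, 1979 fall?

From December 30, 1897 to December 30, 1978: 81 years, of which 19 contain a Feb 29 — 62×365 + 19×366 = 29584 days.
(1900 is not a leap year (divisible by 100 but not 400).)
December 1978: 31 − 30 = 1 day remains.
Then January (31), February 1979 (28), March (31), April (30): 31 + 28 + 31 + 30 = 120 days.
May 1–11, 1979: 11 days.
Residual: 132 days.
Total: 29716 days.
29716 mod 7 = 1, so 1 day after Thursday is Friday.

Friday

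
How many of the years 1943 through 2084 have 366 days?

36

Years divisible by 4: 1944, 1948, …, 2084 — 36 in all.
2000 is divisible by 400, so still leap.
No century exceptions apply. Count: 36.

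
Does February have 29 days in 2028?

Yes

2028 is a leap year.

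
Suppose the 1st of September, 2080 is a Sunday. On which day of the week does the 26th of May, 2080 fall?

Sunday

Count forward from the earlier date (May 26, 2080) to the later (September 1, 2080):
May 2080: 31 − 26 = 5 days remain.
Then June (30), July (31), August (31): 30 + 31 + 31 = 92 days.
September 1, 2080: 1 day.
Total: 5 + 92 + 1 = 98 days.
98 is a multiple of 7, so the 26th of May, 2080 falls on the same weekday: Sunday.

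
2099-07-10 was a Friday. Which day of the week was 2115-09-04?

Wednesday

From July 10, 2099 to July 10, 2115: 16 years, of which 3 contain a Feb 29 — 13×365 + 3×366 = 5843 days.
(2100 is not a leap year (divisible by 100 but not 400).)
July 2115: 31 − 10 = 21 days remain.
Then August (31): 31 days.
September 1–4, 2115: 4 days.
Residual: 56 days.
Total: 5899 days.
5899 mod 7 = 5, so 5 days after Friday is Wednesday.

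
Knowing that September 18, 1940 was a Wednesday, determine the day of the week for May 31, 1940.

Friday

Count forward from the earlier date (May 31, 1940) to the later (September 18, 1940):
May 1940: 31 − 31 = 0 days remain.
Then June (30), July (31), August (31): 30 + 31 + 31 = 92 days.
September 1–18, 1940: 18 days.
Total: 0 + 92 + 18 = 110 days.
110 mod 7 = 5, so 5 days before Wednesday is Friday.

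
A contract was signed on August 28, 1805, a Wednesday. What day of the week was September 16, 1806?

Tuesday

Day-of-year of August 28, 1805: 240.
Day-of-year of September 16, 1806: 259.
1805 has 365 days, so 365 − 240 = 125 days remain in 1805.
Total: 125 + 259 = 384 days.
384 mod 7 = 6, so 6 days after Wednesday is Tuesday.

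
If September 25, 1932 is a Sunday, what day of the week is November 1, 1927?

Tuesday

Count forward from the earlier date (November 1, 1927) to the later (September 25, 1932):
Day-of-year of November 1, 1927: 305.
Day-of-year of September 25, 1932: 269.
1927 has 365 days, so 365 − 305 = 60 days remain in 1927.
Full years: 1928: 366; 1929: 365; 1930: 365; 1931: 365. Sum = 1461.
Total: 60 + 1461 + 269 = 1790 days.
1790 mod 7 = 5, so 5 days before Sunday is Tuesday.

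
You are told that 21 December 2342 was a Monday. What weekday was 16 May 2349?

Day-of-year of December 21, 2342: 355.
Day-of-year of May 16, 2349: 136.
2342 has 365 days, so 365 − 355 = 10 days remain in 2342.
Full years: 2343: 365; 2344: 366; 2345: 365; 2346: 365; 2347: 365; 2348: 366. Sum = 2192.
Total: 10 + 2192 + 136 = 2338 days.
2338 is a multiple of 7, so 16 May 2349 falls on the same weekday: Monday.

Monday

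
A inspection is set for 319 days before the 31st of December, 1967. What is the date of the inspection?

the 15th of February, 1967

Count 319 days before December 31, 1967:
February 1967: 28 − 15 = 13 days remain (1967 is not a leap year, so February has 28 days).
Then 9 full months totalling 275 days.
December 1–31, 1967: 31 days.
Total: 13 + 275 + 31 = 319 days.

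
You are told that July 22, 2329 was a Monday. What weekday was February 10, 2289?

Count forward from the earlier date (February 10, 2289) to the later (July 22, 2329):
From February 10, 2289 to February 10, 2329: 40 years, of which 9 contain a Feb 29 — 31×365 + 9×366 = 14609 days.
(2300 is not a leap year (divisible by 100 but not 400).)
February 2329: 28 − 10 = 18 days remain (2329 is not a leap year, so February has 28 days).
Then March (31), April (30), May (31), June (30): 31 + 30 + 31 + 30 = 122 days.
July 1–22, 2329: 22 days.
Residual: 162 days.
Total: 14771 days.
14771 mod 7 = 1, so 1 day before Monday is Sunday.

Sunday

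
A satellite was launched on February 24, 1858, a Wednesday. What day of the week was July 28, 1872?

Sunday

Day-of-year of February 24, 1858: 55.
Day-of-year of July 28, 1872: 210.
1858 has 365 days, so 365 − 55 = 310 days remain in 1858.
Full years 1859–1871: 10 common + 3 leap = 10×365 + 3×366 = 4748 days.
Total: 310 + 4748 + 210 = 5268 days.
5268 mod 7 = 4, so 4 days after Wednesday is Sunday.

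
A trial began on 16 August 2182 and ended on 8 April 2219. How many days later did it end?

13383

Day-of-year of August 16, 2182: 228.
Day-of-year of April 8, 2219: 98.
2182 has 365 days, so 365 − 228 = 137 days remain in 2182.
Full years 2183–2218: 28 common + 8 leap = 28×365 + 8×366 = 13148 days.
Total: 137 + 13148 + 98 = 13383 days.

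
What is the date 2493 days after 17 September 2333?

15 July 2340

Count 2493 days after September 17, 2333:
Day-of-year of September 17, 2333: 260.
Day-of-year of July 15, 2340: 197.
2333 has 365 days, so 365 − 260 = 105 days remain in 2333.
Full years: 2334: 365; 2335: 365; 2336: 366; 2337: 365; 2338: 365; 2339: 365. Sum = 2191.
Total: 105 + 2191 + 197 = 2493 days.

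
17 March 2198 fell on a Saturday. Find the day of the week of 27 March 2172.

Friday

Count forward from the earlier date (March 27, 2172) to the later (March 17, 2198):
Day-of-year of March 27, 2172: 87.
Day-of-year of March 17, 2198: 76.
2172 has 366 days, so 366 − 87 = 279 days remain in 2172.
Full years 2173–2197: 19 common + 6 leap = 19×365 + 6×366 = 9131 days.
Total: 279 + 9131 + 76 = 9486 days.
9486 mod 7 = 1, so 1 day before Saturday is Friday.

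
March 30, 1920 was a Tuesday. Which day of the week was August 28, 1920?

Saturday

March 1920: 31 − 30 = 1 day remains.
Then April (30), May (31), June (30), July (31): 30 + 31 + 30 + 31 = 122 days.
August 1–28, 1920: 28 days.
Total: 1 + 122 + 28 = 151 days.
151 mod 7 = 4, so 4 days after Tuesday is Saturday.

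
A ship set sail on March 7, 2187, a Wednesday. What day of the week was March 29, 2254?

Wednesday

Day-of-year of March 7, 2187: 66.
Day-of-year of March 29, 2254: 88.
2187 has 365 days, so 365 − 66 = 299 days remain in 2187.
Full years 2188–2253: 50 common + 16 leap = 50×365 + 16×366 = 24106 days.
Total: 299 + 24106 + 88 = 24493 days.
24493 is a multiple of 7, so March 29, 2254 falls on the same weekday: Wednesday.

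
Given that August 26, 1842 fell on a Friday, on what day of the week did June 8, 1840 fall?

Monday

Count forward from the earlier date (June 8, 1840) to the later (August 26, 1842):
June 8, 1840 → June 8, 1841: 365 days.
June 8, 1841 → June 8, 1842: 365 days.
June 1842: 30 − 8 = 22 days remain.
Then July (31): 31 days.
August 1–26, 1842: 26 days.
Residual: 79 days.
Total: 809 days.
809 mod 7 = 4, so 4 days before Friday is Monday.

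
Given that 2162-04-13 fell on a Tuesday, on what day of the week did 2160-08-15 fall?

Count forward from the earlier date (August 15, 2160) to the later (April 13, 2162):
August 2160: 31 − 15 = 16 days remain.
Then 19 full months totalling 577 days.
April 1–13, 2162: 13 days.
Total: 16 + 577 + 13 = 606 days.
606 mod 7 = 4, so 4 days before Tuesday is Friday.

Friday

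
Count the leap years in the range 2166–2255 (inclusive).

21

Years divisible by 4: 2168, 2172, …, 2252 — 22 in all.
Of these, 2200 is divisible by 100 but not 400, so not leap.
Leap years: 22 − 1 = 21.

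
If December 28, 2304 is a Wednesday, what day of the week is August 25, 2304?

Thursday

Count forward from the earlier date (August 25, 2304) to the later (December 28, 2304):
August 2304: 31 − 25 = 6 days remain.
Then September (30), October (31), November (30): 30 + 31 + 30 = 91 days.
December 1–28, 2304: 28 days.
Total: 6 + 91 + 28 = 125 days.
125 mod 7 = 6, so 6 days before Wednesday is Thursday.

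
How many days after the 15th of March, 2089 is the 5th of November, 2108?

From March 15, 2089 to March 15, 2108: 19 years, of which 4 contain a Feb 29 — 15×365 + 4×366 = 6939 days.
(2100 is not a leap year (divisible by 100 but not 400).)
March 2108: 31 − 15 = 16 days remain.
Then April (30), May (31), June (30), July (31), August (31), September (30), October (31): 30 + 31 + 30 + 31 + 31 + 30 + 31 = 214 days.
November 1–5, 2108: 5 days.
Residual: 235 days.
Total: 7174 days.

7174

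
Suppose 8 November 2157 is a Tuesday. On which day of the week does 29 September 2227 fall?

Day-of-year of November 8, 2157: 312.
Day-of-year of September 29, 2227: 272.
2157 has 365 days, so 365 − 312 = 53 days remain in 2157.
Full years 2158–2226: 53 common + 16 leap = 53×365 + 16×366 = 25201 days.
Total: 53 + 25201 + 272 = 25526 days.
25526 mod 7 = 4, so 4 days after Tuesday is Saturday.

Saturday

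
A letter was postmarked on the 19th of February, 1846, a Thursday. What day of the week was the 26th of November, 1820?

Count forward from the earlier date (November 26, 1820) to the later (February 19, 1846):
Day-of-year of November 26, 1820: 331.
Day-of-year of February 19, 1846: 50.
1820 has 366 days, so 366 − 331 = 35 days remain in 1820.
Full years 1821–1845: 19 common + 6 leap = 19×365 + 6×366 = 9131 days.
Total: 35 + 9131 + 50 = 9216 days.
9216 mod 7 = 4, so 4 days before Thursday is Sunday.

Sunday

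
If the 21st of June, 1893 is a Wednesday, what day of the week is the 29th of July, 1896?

Wednesday

Day-of-year of June 21, 1893: 172.
Day-of-year of July 29, 1896: 211.
1893 has 365 days, so 365 − 172 = 193 days remain in 1893.
Full years: 1894: 365; 1895: 365. Sum = 730.
Total: 193 + 730 + 211 = 1134 days.
1134 is a multiple of 7, so the 29th of July, 1896 falls on the same weekday: Wednesday.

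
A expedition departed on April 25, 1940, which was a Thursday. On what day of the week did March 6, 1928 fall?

Tuesday

Count forward from the earlier date (March 6, 1928) to the later (April 25, 1940):
Day-of-year of March 6, 1928: 66.
Day-of-year of April 25, 1940: 116.
1928 has 366 days, so 366 − 66 = 300 days remain in 1928.
Full years 1929–1939: 9 common + 2 leap = 9×365 + 2×366 = 4017 days.
Total: 300 + 4017 + 116 = 4433 days.
4433 mod 7 = 2, so 2 days before Thursday is Tuesday.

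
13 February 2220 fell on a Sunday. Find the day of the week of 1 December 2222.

Sunday

Day-of-year of February 13, 2220: 44.
Day-of-year of December 1, 2222: 335.
2220 has 366 days, so 366 − 44 = 322 days remain in 2220.
Full years: 2221: 365. Sum = 365.
Total: 322 + 365 + 335 = 1022 days.
1022 is a multiple of 7, so 1 December 2222 falls on the same weekday: Sunday.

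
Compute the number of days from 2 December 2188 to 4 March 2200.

Day-of-year of December 2, 2188: 337.
Day-of-year of March 4, 2200: 63.
2188 has 366 days, so 366 − 337 = 29 days remain in 2188.
Full years 2189–2199: 9 common + 2 leap = 9×365 + 2×366 = 4017 days.
Total: 29 + 4017 + 63 = 4109 days.

4109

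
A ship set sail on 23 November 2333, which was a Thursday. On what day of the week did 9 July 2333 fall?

Sunday

Count forward from the earlier date (July 9, 2333) to the later (November 23, 2333):
July 2333: 31 − 9 = 22 days remain.
Then August (31), September (30), October (31): 31 + 30 + 31 = 92 days.
November 1–23, 2333: 23 days.
Total: 22 + 92 + 23 = 137 days.
137 mod 7 = 4, so 4 days before Thursday is Sunday.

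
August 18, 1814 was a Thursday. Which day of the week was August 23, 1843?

Wednesday

From August 18, 1814 to August 18, 1843: 29 years, of which 7 contain a Feb 29 — 22×365 + 7×366 = 10592 days.
Within August 1843: 23 − 18 = 5 days.
Total: 10597 days.
10597 mod 7 = 6, so 6 days after Thursday is Wednesday.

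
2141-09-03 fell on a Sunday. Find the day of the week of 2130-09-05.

Count forward from the earlier date (September 5, 2130) to the later (September 3, 2141):
From September 5, 2130 to September 5, 2140: 10 years, of which 3 contain a Feb 29 — 7×365 + 3×366 = 3653 days.
September 2140: 30 − 5 = 25 days remain.
Then 11 full months totalling 335 days.
September 1–3, 2141: 3 days.
Residual: 363 days.
Total: 4016 days.
4016 mod 7 = 5, so 5 days before Sunday is Tuesday.

Tuesday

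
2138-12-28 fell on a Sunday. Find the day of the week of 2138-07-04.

Friday

Count forward from the earlier date (July 4, 2138) to the later (December 28, 2138):
July 2138: 31 − 4 = 27 days remain.
Then August (31), September (30), October (31), November (30): 31 + 30 + 31 + 30 = 122 days.
December 1–28, 2138: 28 days.
Total: 27 + 122 + 28 = 177 days.
177 mod 7 = 2, so 2 days before Sunday is Friday.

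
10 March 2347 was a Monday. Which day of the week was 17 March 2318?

Sunday

Count forward from the earlier date (March 17, 2318) to the later (March 10, 2347):
From March 17, 2318 to March 17, 2346: 28 years, of which 7 contain a Feb 29 — 21×365 + 7×366 = 10227 days.
March 2346: 31 − 17 = 14 days remain.
Then 11 full months totalling 334 days.
March 1–10, 2347: 10 days.
Residual: 358 days.
Total: 10585 days.
10585 mod 7 = 1, so 1 day before Monday is Sunday.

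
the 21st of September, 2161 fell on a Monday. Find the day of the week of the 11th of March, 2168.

Friday

Day-of-year of September 21, 2161: 264.
Day-of-year of March 11, 2168: 71.
2161 has 365 days, so 365 − 264 = 101 days remain in 2161.
Full years: 2162: 365; 2163: 365; 2164: 366; 2165: 365; 2166: 365; 2167: 365. Sum = 2191.
Total: 101 + 2191 + 71 = 2363 days.
2363 mod 7 = 4, so 4 days after Monday is Friday.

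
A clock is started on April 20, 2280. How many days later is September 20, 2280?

153

April 2280: 30 − 20 = 10 days remain.
Then May (31), June (30), July (31), August (31): 31 + 30 + 31 + 31 = 123 days.
September 1–20, 2280: 20 days.
Total: 10 + 123 + 20 = 153 days.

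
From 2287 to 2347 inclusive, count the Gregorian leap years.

14

Years divisible by 4: 2288, 2292, …, 2344 — 15 in all.
Of these, 2300 is divisible by 100 but not 400, so not leap.
Leap years: 15 − 1 = 14.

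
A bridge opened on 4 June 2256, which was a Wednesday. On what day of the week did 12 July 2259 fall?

Day-of-year of June 4, 2256: 156.
Day-of-year of July 12, 2259: 193.
2256 has 366 days, so 366 − 156 = 210 days remain in 2256.
Full years: 2257: 365; 2258: 365. Sum = 730.
Total: 210 + 730 + 193 = 1133 days.
1133 mod 7 = 6, so 6 days after Wednesday is Tuesday.

Tuesday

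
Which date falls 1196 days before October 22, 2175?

July 13, 2172

Count 1196 days before October 22, 2175:
Day-of-year of July 13, 2172: 195.
Day-of-year of October 22, 2175: 295.
2172 has 366 days, so 366 − 195 = 171 days remain in 2172.
Full years: 2173: 365; 2174: 365. Sum = 730.
Total: 171 + 730 + 295 = 1196 days.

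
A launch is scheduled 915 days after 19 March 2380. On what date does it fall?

20 September 2382

Count 915 days after March 19, 2380:
March 2380: 31 − 19 = 12 days remain.
Then 29 full months totalling 883 days.
September 1–20, 2382: 20 days.
Total: 12 + 883 + 20 = 915 days.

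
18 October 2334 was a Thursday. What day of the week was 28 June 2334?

Count forward from the earlier date (June 28, 2334) to the later (October 18, 2334):
June 2334: 30 − 28 = 2 days remain.
Then July (31), August (31), September (30): 31 + 31 + 30 = 92 days.
October 1–18, 2334: 18 days.
Total: 2 + 92 + 18 = 112 days.
112 is a multiple of 7, so 28 June 2334 falls on the same weekday: Thursday.

Thursday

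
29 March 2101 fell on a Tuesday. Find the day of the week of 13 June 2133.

Saturday

From March 29, 2101 to March 29, 2133: 32 years, of which 8 contain a Feb 29 — 24×365 + 8×366 = 11688 days.
March 2133: 31 − 29 = 2 days remain.
Then April (30), May (31): 30 + 31 = 61 days.
June 1–13, 2133: 13 days.
Residual: 76 days.
Total: 11764 days.
11764 mod 7 = 4, so 4 days after Tuesday is Saturday.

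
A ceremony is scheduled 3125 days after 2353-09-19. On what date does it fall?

2362-04-10

Count 3125 days after September 19, 2353:
Day-of-year of September 19, 2353: 262.
Day-of-year of April 10, 2362: 100.
2353 has 365 days, so 365 − 262 = 103 days remain in 2353.
Full years 2354–2361: 6 common + 2 leap = 6×365 + 2×366 = 2922 days.
Total: 103 + 2922 + 100 = 3125 days.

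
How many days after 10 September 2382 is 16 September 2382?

Within September 2382: 16 − 10 = 6 days.

6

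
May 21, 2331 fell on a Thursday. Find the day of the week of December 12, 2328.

Count forward from the earlier date (December 12, 2328) to the later (May 21, 2331):
Day-of-year of December 12, 2328: 347.
Day-of-year of May 21, 2331: 141.
2328 has 366 days, so 366 − 347 = 19 days remain in 2328.
Full years: 2329: 365; 2330: 365. Sum = 730.
Total: 19 + 730 + 141 = 890 days.
890 mod 7 = 1, so 1 day before Thursday is Wednesday.

Wednesday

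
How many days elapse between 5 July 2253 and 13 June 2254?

343

July 2253: 31 − 5 = 26 days remain.
Then 10 full months totalling 304 days.
June 1–13, 2254: 13 days.
Total: 26 + 304 + 13 = 343 days.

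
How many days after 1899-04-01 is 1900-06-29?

April 1899: 30 − 1 = 29 days remain.
Then 13 full months totalling 396 days.
June 1–29, 1900: 29 days.
Total: 29 + 396 + 29 = 454 days.

454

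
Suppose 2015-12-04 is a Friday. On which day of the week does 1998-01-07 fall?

Wednesday

Count forward from the earlier date (January 7, 1998) to the later (December 4, 2015):
Day-of-year of January 7, 1998: 7.
Day-of-year of December 4, 2015: 338.
1998 has 365 days, so 365 − 7 = 358 days remain in 1998.
Full years 1999–2014: 12 common + 4 leap = 12×365 + 4×366 = 5844 days.
Total: 358 + 5844 + 338 = 6540 days.
6540 mod 7 = 2, so 2 days before Friday is Wednesday.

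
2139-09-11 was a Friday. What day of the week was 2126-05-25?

Saturday

Count forward from the earlier date (May 25, 2126) to the later (September 11, 2139):
Day-of-year of May 25, 2126: 145.
Day-of-year of September 11, 2139: 254.
2126 has 365 days, so 365 − 145 = 220 days remain in 2126.
Full years 2127–2138: 9 common + 3 leap = 9×365 + 3×366 = 4383 days.
Total: 220 + 4383 + 254 = 4857 days.
4857 mod 7 = 6, so 6 days before Friday is Saturday.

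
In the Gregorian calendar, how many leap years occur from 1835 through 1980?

36

Years divisible by 4: 1836, 1840, …, 1980 — 37 in all.
Of these, 1900 is divisible by 100 but not 400, so not leap.
Leap years: 37 − 1 = 36.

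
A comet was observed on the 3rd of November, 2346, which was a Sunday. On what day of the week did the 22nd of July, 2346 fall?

Monday

Count forward from the earlier date (July 22, 2346) to the later (November 3, 2346):
July 2346: 31 − 22 = 9 days remain.
Then August (31), September (30), October (31): 31 + 30 + 31 = 92 days.
November 1–3, 2346: 3 days.
Total: 9 + 92 + 3 = 104 days.
104 mod 7 = 6, so 6 days before Sunday is Monday.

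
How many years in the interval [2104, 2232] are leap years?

32

Years divisible by 4: 2104, 2108, …, 2232 — 33 in all.
Of these, 2200 is divisible by 100 but not 400, so not leap.
Leap years: 33 − 1 = 32.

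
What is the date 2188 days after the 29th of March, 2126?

the 25th of March, 2132

Count 2188 days after March 29, 2126:
Day-of-year of March 29, 2126: 88.
Day-of-year of March 25, 2132: 85.
2126 has 365 days, so 365 − 88 = 277 days remain in 2126.
Full years: 2127: 365; 2128: 366; 2129: 365; 2130: 365; 2131: 365. Sum = 1826.
Total: 277 + 1826 + 85 = 2188 days.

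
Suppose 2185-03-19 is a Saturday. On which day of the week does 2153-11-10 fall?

Count forward from the earlier date (November 10, 2153) to the later (March 19, 2185):
Day-of-year of November 10, 2153: 314.
Day-of-year of March 19, 2185: 78.
2153 has 365 days, so 365 − 314 = 51 days remain in 2153.
Full years 2154–2184: 23 common + 8 leap = 23×365 + 8×366 = 11323 days.
Total: 51 + 11323 + 78 = 11452 days.
11452 is a multiple of 7, so 2153-11-10 falls on the same weekday: Saturday.

Saturday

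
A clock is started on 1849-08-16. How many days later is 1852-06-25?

Day-of-year of August 16, 1849: 228.
Day-of-year of June 25, 1852: 177.
1849 has 365 days, so 365 − 228 = 137 days remain in 1849.
Full years: 1850: 365; 1851: 365. Sum = 730.
Total: 137 + 730 + 177 = 1044 days.

1044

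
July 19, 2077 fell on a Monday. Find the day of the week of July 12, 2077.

Monday

Count forward from the earlier date (July 12, 2077) to the later (July 19, 2077):
Within July 2077: 19 − 12 = 7 days.
7 is a multiple of 7, so July 12, 2077 falls on the same weekday: Monday.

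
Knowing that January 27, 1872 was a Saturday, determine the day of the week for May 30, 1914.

From January 27, 1872 to January 27, 1914: 42 years, of which 10 contain a Feb 29 — 32×365 + 10×366 = 15340 days.
(1900 is not a leap year (divisible by 100 but not 400).)
January 1914: 31 − 27 = 4 days remain.
Then February 1914 (28), March (31), April (30): 28 + 31 + 30 = 89 days.
May 1–30, 1914: 30 days.
Residual: 123 days.
Total: 15463 days.
15463 is a multiple of 7, so May 30, 1914 falls on the same weekday: Saturday.

Saturday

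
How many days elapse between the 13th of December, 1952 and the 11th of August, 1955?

Day-of-year of December 13, 1952: 348.
Day-of-year of August 11, 1955: 223.
1952 has 366 days, so 366 − 348 = 18 days remain in 1952.
Full years: 1953: 365; 1954: 365. Sum = 730.
Total: 18 + 730 + 223 = 971 days.

971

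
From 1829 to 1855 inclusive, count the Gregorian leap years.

6

Years divisible by 4 in [1829, 1855]: 1832, 1836, 1840, 1844, 1848, 1852.
No century exceptions apply. Count: 6.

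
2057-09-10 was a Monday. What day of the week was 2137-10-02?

From September 10, 2057 to September 10, 2137: 80 years, of which 19 contain a Feb 29 — 61×365 + 19×366 = 29219 days.
(2100 is not a leap year (divisible by 100 but not 400).)
September 2137: 30 − 10 = 20 days remain.
October 1–2, 2137: 2 days.
Residual: 22 days.
Total: 29241 days.
29241 mod 7 = 2, so 2 days after Monday is Wednesday.

Wednesday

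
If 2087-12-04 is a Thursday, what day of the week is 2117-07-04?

Sunday

From December 4, 2087 to December 4, 2116: 29 years, of which 7 contain a Feb 29 — 22×365 + 7×366 = 10592 days.
(2100 is not a leap year (divisible by 100 but not 400).)
December 2116: 31 − 4 = 27 days remain.
Then January (31), February 2117 (28), March (31), April (30), May (31), June (30): 31 + 28 + 31 + 30 + 31 + 30 = 181 days.
July 1–4, 2117: 4 days.
Residual: 212 days.
Total: 10804 days.
10804 mod 7 = 3, so 3 days after Thursday is Sunday.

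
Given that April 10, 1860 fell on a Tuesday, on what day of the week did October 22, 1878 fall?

Day-of-year of April 10, 1860: 101.
Day-of-year of October 22, 1878: 295.
1860 has 366 days, so 366 − 101 = 265 days remain in 1860.
Full years 1861–1877: 13 common + 4 leap = 13×365 + 4×366 = 6209 days.
Total: 265 + 6209 + 295 = 6769 days.
6769 is a multiple of 7, so October 22, 1878 falls on the same weekday: Tuesday.

Tuesday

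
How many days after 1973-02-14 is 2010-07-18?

From February 14, 1973 to February 14, 2010: 37 years, of which 9 contain a Feb 29 — 28×365 + 9×366 = 13514 days.
(2000 is a leap year (divisible by 400).)
February 2010: 28 − 14 = 14 days remain (2010 is not a leap year, so February has 28 days).
Then March (31), April (30), May (31), June (30): 31 + 30 + 31 + 30 = 122 days.
July 1–18, 2010: 18 days.
Residual: 154 days.
Total: 13668 days.

13668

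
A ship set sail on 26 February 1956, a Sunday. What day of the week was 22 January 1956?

Sunday

Count forward from the earlier date (January 22, 1956) to the later (February 26, 1956):
January 1956: 31 − 22 = 9 days remain.
February 1–26, 1956: 26 days (1956 is a leap year).
Total: 9 + 26 = 35 days.
35 is a multiple of 7, so 22 January 1956 falls on the same weekday: Sunday.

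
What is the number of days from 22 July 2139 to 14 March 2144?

1697

Day-of-year of July 22, 2139: 203.
Day-of-year of March 14, 2144: 74.
2139 has 365 days, so 365 − 203 = 162 days remain in 2139.
Full years: 2140: 366; 2141: 365; 2142: 365; 2143: 365. Sum = 1461.
Total: 162 + 1461 + 74 = 1697 days.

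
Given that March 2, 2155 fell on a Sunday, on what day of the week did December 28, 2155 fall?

March 2155: 31 − 2 = 29 days remain.
Then April (30), May (31), June (30), July (31), August (31), September (30), October (31), November (30): 30 + 31 + 30 + 31 + 31 + 30 + 31 + 30 = 244 days.
December 1–28, 2155: 28 days.
Total: 29 + 244 + 28 = 301 days.
301 is a multiple of 7, so December 28, 2155 falls on the same weekday: Sunday.

Sunday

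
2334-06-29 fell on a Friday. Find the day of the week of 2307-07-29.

Count forward from the earlier date (July 29, 2307) to the later (June 29, 2334):
Day-of-year of July 29, 2307: 210.
Day-of-year of June 29, 2334: 180.
2307 has 365 days, so 365 − 210 = 155 days remain in 2307.
Full years 2308–2333: 19 common + 7 leap = 19×365 + 7×366 = 9497 days.
Total: 155 + 9497 + 180 = 9832 days.
9832 mod 7 = 4, so 4 days before Friday is Monday.

Monday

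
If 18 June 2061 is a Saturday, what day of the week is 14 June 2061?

Tuesday

Count forward from the earlier date (June 14, 2061) to the later (June 18, 2061):
Within June 2061: 18 − 14 = 4 days.
4 mod 7 = 4, so 4 days before Saturday is Tuesday.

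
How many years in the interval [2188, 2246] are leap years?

Years divisible by 4: 2188, 2192, …, 2244 — 15 in all.
Of these, 2200 is divisible by 100 but not 400, so not leap.
Leap years: 15 − 1 = 14.

14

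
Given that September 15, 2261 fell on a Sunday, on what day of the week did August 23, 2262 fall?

September 2261: 30 − 15 = 15 days remain.
Then 10 full months totalling 304 days.
August 1–23, 2262: 23 days.
Total: 15 + 304 + 23 = 342 days.
342 mod 7 = 6, so 6 days after Sunday is Saturday.

Saturday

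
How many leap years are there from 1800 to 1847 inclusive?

Years divisible by 4 in [1800, 1847]: 1800, 1804, 1808, 1812, 1816, 1820, 1824, 1828, 1832, 1836, 1840, 1844.
Of these, 1800 is divisible by 100 but not 400, so not leap.
Leap years: 12 − 1 = 11.

11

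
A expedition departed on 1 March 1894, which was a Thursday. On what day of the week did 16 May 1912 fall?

Thursday

From March 1, 1894 to March 1, 1912: 18 years, of which 4 contain a Feb 29 — 14×365 + 4×366 = 6574 days.
(1900 is not a leap year (divisible by 100 but not 400).)
March 1912: 31 − 1 = 30 days remain.
Then April (30): 30 days.
May 1–16, 1912: 16 days.
Residual: 76 days.
Total: 6650 days.
6650 is a multiple of 7, so 16 May 1912 falls on the same weekday: Thursday.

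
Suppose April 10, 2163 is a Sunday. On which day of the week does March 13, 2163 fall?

Sunday

Count forward from the earlier date (March 13, 2163) to the later (April 10, 2163):
March 2163: 31 − 13 = 18 days remain.
April 1–10, 2163: 10 days.
Total: 18 + 10 = 28 days.
28 is a multiple of 7, so March 13, 2163 falls on the same weekday: Sunday.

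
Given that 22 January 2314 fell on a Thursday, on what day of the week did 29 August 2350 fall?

Day-of-year of January 22, 2314: 22.
Day-of-year of August 29, 2350: 241.
2314 has 365 days, so 365 − 22 = 343 days remain in 2314.
Full years 2315–2349: 26 common + 9 leap = 26×365 + 9×366 = 12784 days.
Total: 343 + 12784 + 241 = 13368 days.
13368 mod 7 = 5, so 5 days after Thursday is Tuesday.

Tuesday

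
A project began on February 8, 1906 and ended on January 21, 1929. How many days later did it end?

8383

From February 8, 1906 to February 8, 1928: 22 years, of which 5 contain a Feb 29 — 17×365 + 5×366 = 8035 days.
February 1928: 29 − 8 = 21 days remain (1928 is a leap year, so February has 29 days).
Then 10 full months totalling 306 days.
January 1–21, 1929: 21 days.
Residual: 348 days.
Total: 8383 days.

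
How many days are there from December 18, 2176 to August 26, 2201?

9016

Day-of-year of December 18, 2176: 353.
Day-of-year of August 26, 2201: 238.
2176 has 366 days, so 366 − 353 = 13 days remain in 2176.
Full years 2177–2200: 19 common + 5 leap = 19×365 + 5×366 = 8765 days.
Total: 13 + 8765 + 238 = 9016 days.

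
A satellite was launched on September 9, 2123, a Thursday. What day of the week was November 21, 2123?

September 2123: 30 − 9 = 21 days remain.
Then October (31): 31 days.
November 1–21, 2123: 21 days.
Total: 21 + 31 + 21 = 73 days.
73 mod 7 = 3, so 3 days after Thursday is Sunday.

Sunday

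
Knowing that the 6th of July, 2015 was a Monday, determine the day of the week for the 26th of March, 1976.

Friday

Count forward from the earlier date (March 26, 1976) to the later (July 6, 2015):
From March 26, 1976 to March 26, 2015: 39 years, of which 9 contain a Feb 29 — 30×365 + 9×366 = 14244 days.
(2000 is a leap year (divisible by 400).)
March 2015: 31 − 26 = 5 days remain.
Then April (30), May (31), June (30): 30 + 31 + 30 = 91 days.
July 1–6, 2015: 6 days.
Residual: 102 days.
Total: 14346 days.
14346 mod 7 = 3, so 3 days before Monday is Friday.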